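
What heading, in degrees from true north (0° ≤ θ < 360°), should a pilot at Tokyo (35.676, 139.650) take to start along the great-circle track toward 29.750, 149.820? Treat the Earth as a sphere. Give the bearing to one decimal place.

Δλ = 149.820 − 139.650 = 10.170°.
θ = atan2( sin Δλ · cos φ₂ , cos φ₁ · sin φ₂ − sin φ₁ · cos φ₂ · cos Δλ )
  = atan2(0.15330, -0.09529) = 121.865° → normalised to [0°, 360°): 121.865°.

121.9°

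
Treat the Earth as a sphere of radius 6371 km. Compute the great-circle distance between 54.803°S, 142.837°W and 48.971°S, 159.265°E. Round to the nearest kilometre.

3910 km

Δλ = 159.265 − -142.837 = 302.102°; wrapped into (−180°, 180°]: -57.898°.
Δφ = -48.971 − -54.803 = 5.832°.
a = sin²(Δφ/2) + cos φ₁ · cos φ₂ · sin²(Δλ/2) = 0.091234.
c = 2·atan2(√a, √(1−a)) = 0.61368 rad → d = 6371·c ≈ 3909.77 km.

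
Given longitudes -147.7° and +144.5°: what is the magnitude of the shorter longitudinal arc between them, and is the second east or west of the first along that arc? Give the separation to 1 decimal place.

Raw difference: 144.5 − -147.7 = 292.2°.
Normalise into (−180°, 180°]: 292.2° − 360° = -67.8°.
Negative ⇒ the second point lies to the west; separation 67.8°.

67.8° west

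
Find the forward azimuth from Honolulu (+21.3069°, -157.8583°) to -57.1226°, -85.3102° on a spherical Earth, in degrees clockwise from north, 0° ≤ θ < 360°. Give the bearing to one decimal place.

Δλ = -85.3102 − -157.8583 = 72.5481°.
θ = atan2( sin Δλ · cos φ₂ , cos φ₁ · sin φ₂ − sin φ₁ · cos φ₂ · cos Δλ )
  = atan2(0.51786, -0.84159) = 148.395° → normalised to [0°, 360°): 148.395°.

148.4°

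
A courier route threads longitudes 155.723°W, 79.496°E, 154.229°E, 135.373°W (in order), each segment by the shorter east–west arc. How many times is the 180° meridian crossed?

Leg 1: -155.723° → +79.496°, shortest Δλ = -124.781° (west) — crosses 180°.
Leg 2: +79.496° → +154.229°, shortest Δλ = 74.733° (east) — does not cross 180°.
Leg 3: +154.229° → -135.373°, shortest Δλ = 70.398° (east) — crosses 180°.
Total crossings: 2.

2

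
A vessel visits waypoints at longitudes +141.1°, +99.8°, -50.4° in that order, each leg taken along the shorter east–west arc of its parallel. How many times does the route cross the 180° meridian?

0

Leg 1: +141.1° → +99.8°, shortest Δλ = -41.3° (west) — does not cross 180°.
Leg 2: +99.8° → -50.4°, shortest Δλ = -150.2° (west) — does not cross 180°.
Total crossings: 0.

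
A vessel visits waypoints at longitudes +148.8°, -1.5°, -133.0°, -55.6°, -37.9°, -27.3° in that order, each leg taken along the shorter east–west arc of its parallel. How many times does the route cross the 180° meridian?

0

Leg 1: +148.8° → -1.5°, shortest Δλ = -150.3° (west) — does not cross 180°.
Leg 2: -1.5° → -133.0°, shortest Δλ = -131.5° (west) — does not cross 180°.
Leg 3: -133.0° → -55.6°, shortest Δλ = 77.4° (east) — does not cross 180°.
Leg 4: -55.6° → -37.9°, shortest Δλ = 17.7° (east) — does not cross 180°.
Leg 5: -37.9° → -27.3°, shortest Δλ = 10.6° (east) — does not cross 180°.
Total crossings: 0.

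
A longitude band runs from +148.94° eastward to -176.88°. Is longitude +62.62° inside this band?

No

Band width going east from +148.94° to -176.88°: ((-176.88 − 148.94) mod 360) = 34.18°.
Offset of +62.62° east of the west edge: ((62.62 − 148.94) mod 360) = 273.68°.
273.68° > 34.18° ⇒ outside.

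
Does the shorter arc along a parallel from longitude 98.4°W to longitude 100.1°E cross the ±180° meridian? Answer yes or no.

Yes

Naïve |100.1 − -98.4| = 198.5° > 180°, so the shorter arc goes the other way round — across 180°.
Signed shortest Δλ = ((100.1 − -98.4 + 180) mod 360) − 180 = -161.5°.
Going west by 161.5° from -98.4° passes through 180° before reaching +100.1°.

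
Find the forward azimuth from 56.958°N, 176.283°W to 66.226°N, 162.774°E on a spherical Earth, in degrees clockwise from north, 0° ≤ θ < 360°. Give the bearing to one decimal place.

321.8°

Δλ = 162.774 − -176.283 = 339.057°; wrapped into (−180°, 180°]: -20.943°.
θ = atan2( sin Δλ · cos φ₂ , cos φ₁ · sin φ₂ − sin φ₁ · cos φ₂ · cos Δλ )
  = atan2(-0.14409, 0.18338) = -38.160° → normalised to [0°, 360°): 321.840°.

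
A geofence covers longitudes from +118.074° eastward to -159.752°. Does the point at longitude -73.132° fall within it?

Band width going east from +118.074° to -159.752°: ((-159.752 − 118.074) mod 360) = 82.174°.
Offset of -73.132° east of the west edge: ((-73.132 − 118.074) mod 360) = 168.794°.
168.794° > 82.174° ⇒ outside.

No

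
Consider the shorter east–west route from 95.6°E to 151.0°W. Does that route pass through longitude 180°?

Naïve |-151.0 − 95.6| = 246.6° > 180°, so the shorter arc goes the other way round — across 180°.
Signed shortest Δλ = ((-151.0 − 95.6 + 180) mod 360) − 180 = 113.4°.
Going east by 113.4° from +95.6° passes through 180° before reaching -151.0°.

Yes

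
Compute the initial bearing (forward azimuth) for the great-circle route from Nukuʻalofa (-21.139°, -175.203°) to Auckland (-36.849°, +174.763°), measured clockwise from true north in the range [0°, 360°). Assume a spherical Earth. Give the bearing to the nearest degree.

207°

Δλ = 174.763 − -175.203 = 349.966°; wrapped into (−180°, 180°]: -10.034°.
θ = atan2( sin Δλ · cos φ₂ , cos φ₁ · sin φ₂ − sin φ₁ · cos φ₂ · cos Δλ )
  = atan2(-0.13942, -0.27518) = -153.130° → normalised to [0°, 360°): 206.870°.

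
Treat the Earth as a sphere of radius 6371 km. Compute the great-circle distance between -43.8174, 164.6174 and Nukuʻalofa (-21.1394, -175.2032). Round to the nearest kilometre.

Δλ = -175.2032 − 164.6174 = -339.8206°; wrapped into (−180°, 180°]: 20.1794°.
Δφ = -21.1394 − -43.8174 = 22.6780°.
a = sin²(Δφ/2) + cos φ₁ · cos φ₂ · sin²(Δλ/2) = 0.059312.
c = 2·atan2(√a, √(1−a)) = 0.49203 rad → d = 6371·c ≈ 3134.72 km.

3135 km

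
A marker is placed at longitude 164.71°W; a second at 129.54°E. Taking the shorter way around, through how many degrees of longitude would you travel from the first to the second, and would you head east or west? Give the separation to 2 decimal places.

65.75° west

Raw difference: 129.54 − -164.71 = 294.25°.
Normalise into (−180°, 180°]: 294.25° − 360° = -65.75°.
Negative ⇒ the second point lies to the west; separation 65.75°.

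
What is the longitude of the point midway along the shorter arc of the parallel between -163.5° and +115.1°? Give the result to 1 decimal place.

Signed shortest Δλ from -163.5° to +115.1° is -81.4°.
Midpoint longitude = -163.5° + (-81.4°)/2 = -163.5° − 40.7° = -204.2°.
Normalise into (−180°, 180°]: +155.8°.
(The naïve average (-163.5 + +115.1)/2 = -24.2° is on the wrong side of the globe.)

+155.8°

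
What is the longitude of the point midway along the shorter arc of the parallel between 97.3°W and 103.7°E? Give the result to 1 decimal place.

Signed shortest Δλ from -97.3° to +103.7° is -159.0°.
Midpoint longitude = -97.3° + (-159.0°)/2 = -97.3° − 79.5° = -176.8°.
(The naïve average (-97.3 + +103.7)/2 = 3.2° is on the wrong side of the globe.)

176.8°W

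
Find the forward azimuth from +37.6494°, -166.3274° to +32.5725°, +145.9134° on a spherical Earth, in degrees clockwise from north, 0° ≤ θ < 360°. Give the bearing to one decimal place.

277.3°

Δλ = 145.9134 − -166.3274 = 312.2408°; wrapped into (−180°, 180°]: -47.7592°.
θ = atan2( sin Δλ · cos φ₂ , cos φ₁ · sin φ₂ − sin φ₁ · cos φ₂ · cos Δλ )
  = atan2(-0.62388, 0.08022) = -82.673° → normalised to [0°, 360°): 277.327°.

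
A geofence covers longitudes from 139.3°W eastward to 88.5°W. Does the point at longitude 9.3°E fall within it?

No

Band width going east from -139.3° to -88.5°: ((-88.5 − -139.3) mod 360) = 50.8°.
Offset of +9.3° east of the west edge: ((9.3 − -139.3) mod 360) = 148.6°.
148.6° > 50.8° ⇒ outside.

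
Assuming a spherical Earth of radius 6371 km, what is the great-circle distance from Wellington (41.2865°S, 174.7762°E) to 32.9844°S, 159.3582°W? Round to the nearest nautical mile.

1328 nmi

Δλ = -159.3582 − 174.7762 = -334.1344°; wrapped into (−180°, 180°]: 25.8656°.
Δφ = -32.9844 − -41.2865 = 8.3021°.
a = sin²(Δφ/2) + cos φ₁ · cos φ₂ · sin²(Δλ/2) = 0.036812.
c = 2·atan2(√a, √(1−a)) = 0.38612 rad → d = 6371·c ≈ 2459.98 km ≈ 1328.28 nmi.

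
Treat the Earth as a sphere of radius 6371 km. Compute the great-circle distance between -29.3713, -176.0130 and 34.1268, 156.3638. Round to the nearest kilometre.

7634 km

Δλ = 156.3638 − -176.0130 = 332.3768°; wrapped into (−180°, 180°]: -27.6232°.
Δφ = 34.1268 − -29.3713 = 63.4981°.
a = sin²(Δφ/2) + cos φ₁ · cos φ₂ · sin²(Δλ/2) = 0.318000.
c = 2·atan2(√a, √(1−a)) = 1.19824 rad → d = 6371·c ≈ 7633.97 km.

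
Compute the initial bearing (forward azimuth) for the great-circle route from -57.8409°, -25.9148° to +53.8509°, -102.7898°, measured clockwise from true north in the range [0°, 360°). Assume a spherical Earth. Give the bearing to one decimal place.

313.4°

Δλ = -102.7898 − -25.9148 = -76.8750°.
θ = atan2( sin Δλ · cos φ₂ , cos φ₁ · sin φ₂ − sin φ₁ · cos φ₂ · cos Δλ )
  = atan2(-0.57448, 0.54320) = -46.603° → normalised to [0°, 360°): 313.397°.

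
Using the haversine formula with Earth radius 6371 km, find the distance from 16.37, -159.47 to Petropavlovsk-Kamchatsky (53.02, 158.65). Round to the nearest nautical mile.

Δλ = 158.65 − -159.47 = 318.12°; wrapped into (−180°, 180°]: -41.88°.
Δφ = 53.02 − 16.37 = 36.65°.
a = sin²(Δφ/2) + cos φ₁ · cos φ₂ · sin²(Δλ/2) = 0.172570.
c = 2·atan2(√a, √(1−a)) = 0.85680 rad → d = 6371·c ≈ 5458.66 km ≈ 2947.44 nmi.

2947 nmi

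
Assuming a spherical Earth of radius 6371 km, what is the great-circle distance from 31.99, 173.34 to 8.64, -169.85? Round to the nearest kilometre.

3123 km

Δλ = -169.85 − 173.34 = -343.19°; wrapped into (−180°, 180°]: 16.81°.
Δφ = 8.64 − 31.99 = -23.35°.
a = sin²(Δφ/2) + cos φ₁ · cos φ₂ · sin²(Δλ/2) = 0.058865.
c = 2·atan2(√a, √(1−a)) = 0.49013 rad → d = 6371·c ≈ 3122.64 km.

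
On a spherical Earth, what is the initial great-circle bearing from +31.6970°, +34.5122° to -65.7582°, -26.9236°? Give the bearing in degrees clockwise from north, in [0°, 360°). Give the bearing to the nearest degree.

202°

Δλ = -26.9236 − 34.5122 = -61.4358°.
θ = atan2( sin Δλ · cos φ₂ , cos φ₁ · sin φ₂ − sin φ₁ · cos φ₂ · cos Δλ )
  = atan2(-0.36061, -0.87896) = -157.693° → normalised to [0°, 360°): 202.307°.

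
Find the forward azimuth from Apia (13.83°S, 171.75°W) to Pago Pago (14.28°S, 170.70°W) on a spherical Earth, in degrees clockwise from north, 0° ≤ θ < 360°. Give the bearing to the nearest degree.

114°

Δλ = -170.70 − -171.75 = 1.05°.
θ = atan2( sin Δλ · cos φ₂ , cos φ₁ · sin φ₂ − sin φ₁ · cos φ₂ · cos Δλ )
  = atan2(0.01776, -0.00789) = 113.963° → normalised to [0°, 360°): 113.963°.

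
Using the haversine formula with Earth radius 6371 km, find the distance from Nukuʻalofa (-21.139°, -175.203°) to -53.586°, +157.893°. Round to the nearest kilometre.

4267 km

Δλ = 157.893 − -175.203 = 333.096°; wrapped into (−180°, 180°]: -26.904°.
Δφ = -53.586 − -21.139 = -32.447°.
a = sin²(Δφ/2) + cos φ₁ · cos φ₂ · sin²(Δλ/2) = 0.108019.
c = 2·atan2(√a, √(1−a)) = 0.66977 rad → d = 6371·c ≈ 4267.13 km.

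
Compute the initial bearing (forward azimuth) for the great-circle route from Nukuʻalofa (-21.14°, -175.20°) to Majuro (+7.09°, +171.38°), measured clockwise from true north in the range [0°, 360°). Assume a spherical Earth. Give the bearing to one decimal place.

333.6°

Δλ = 171.38 − -175.20 = 346.58°; wrapped into (−180°, 180°]: -13.42°.
θ = atan2( sin Δλ · cos φ₂ , cos φ₁ · sin φ₂ − sin φ₁ · cos φ₂ · cos Δλ )
  = atan2(-0.23031, 0.46324) = -26.436° → normalised to [0°, 360°): 333.564°.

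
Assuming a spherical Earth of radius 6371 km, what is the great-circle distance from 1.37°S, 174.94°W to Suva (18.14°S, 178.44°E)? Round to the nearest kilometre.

Δλ = 178.44 − -174.94 = 353.38°; wrapped into (−180°, 180°]: -6.62°.
Δφ = -18.14 − -1.37 = -16.77°.
a = sin²(Δφ/2) + cos φ₁ · cos φ₂ · sin²(Δλ/2) = 0.024432.
c = 2·atan2(√a, √(1−a)) = 0.31390 rad → d = 6371·c ≈ 1999.86 km.

2000 km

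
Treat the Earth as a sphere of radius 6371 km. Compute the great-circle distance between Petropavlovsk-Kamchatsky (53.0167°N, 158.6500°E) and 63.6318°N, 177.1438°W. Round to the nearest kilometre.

Δλ = -177.1438 − 158.6500 = -335.7938°; wrapped into (−180°, 180°]: 24.2062°.
Δφ = 63.6318 − 53.0167 = 10.6151°.
a = sin²(Δφ/2) + cos φ₁ · cos φ₂ · sin²(Δλ/2) = 0.020303.
c = 2·atan2(√a, √(1−a)) = 0.28595 rad → d = 6371·c ≈ 1821.77 km.

1822 km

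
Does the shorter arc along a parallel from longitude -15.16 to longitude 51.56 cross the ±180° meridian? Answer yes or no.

Signed shortest Δλ = ((51.56 − -15.16 + 180) mod 360) − 180 = 66.72°.
Going east by 66.72° from -15.16° reaches +51.56° without touching 180°.

No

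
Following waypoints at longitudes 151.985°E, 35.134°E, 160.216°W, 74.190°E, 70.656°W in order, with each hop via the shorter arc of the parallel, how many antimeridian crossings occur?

2

Leg 1: +151.985° → +35.134°, shortest Δλ = -116.851° (west) — does not cross 180°.
Leg 2: +35.134° → -160.216°, shortest Δλ = 164.65° (east) — crosses 180°.
Leg 3: -160.216° → +74.190°, shortest Δλ = -125.594° (west) — crosses 180°.
Leg 4: +74.190° → -70.656°, shortest Δλ = -144.846° (west) — does not cross 180°.
Total crossings: 2.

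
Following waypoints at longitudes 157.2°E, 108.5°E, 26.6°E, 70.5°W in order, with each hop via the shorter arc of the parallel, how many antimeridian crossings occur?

Leg 1: +157.2° → +108.5°, shortest Δλ = -48.7° (west) — does not cross 180°.
Leg 2: +108.5° → +26.6°, shortest Δλ = -81.9° (west) — does not cross 180°.
Leg 3: +26.6° → -70.5°, shortest Δλ = -97.1° (west) — does not cross 180°.
Total crossings: 0.

0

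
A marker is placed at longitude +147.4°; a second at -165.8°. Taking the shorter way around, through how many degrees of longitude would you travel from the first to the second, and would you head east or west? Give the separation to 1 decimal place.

46.8° east

Raw difference: -165.8 − 147.4 = -313.2°.
Normalise into (−180°, 180°]: -313.2° + 360° = 46.8°.
Positive ⇒ the second point lies to the east; separation 46.8°.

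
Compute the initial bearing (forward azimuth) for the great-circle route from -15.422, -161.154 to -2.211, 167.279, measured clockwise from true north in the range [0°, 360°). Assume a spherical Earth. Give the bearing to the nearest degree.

Δλ = 167.279 − -161.154 = 328.433°; wrapped into (−180°, 180°]: -31.567°.
θ = atan2( sin Δλ · cos φ₂ , cos φ₁ · sin φ₂ − sin φ₁ · cos φ₂ · cos Δλ )
  = atan2(-0.52311, 0.18922) = -70.114° → normalised to [0°, 360°): 289.886°.

290°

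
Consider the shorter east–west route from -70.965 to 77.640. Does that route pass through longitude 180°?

Signed shortest Δλ = ((77.640 − -70.965 + 180) mod 360) − 180 = 148.605°.
Going east by 148.605° from -70.965° reaches +77.640° without touching 180°.

No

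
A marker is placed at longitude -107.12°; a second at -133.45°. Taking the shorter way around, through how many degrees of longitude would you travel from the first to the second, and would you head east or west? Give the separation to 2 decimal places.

Raw difference: -133.45 − -107.12 = -26.33°.
Normalise into (−180°, 180°]: -26.33° stays -26.33°.
Negative ⇒ the second point lies to the west; separation 26.33°.

26.33° west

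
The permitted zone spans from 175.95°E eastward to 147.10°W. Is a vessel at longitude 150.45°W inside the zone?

Band width going east from +175.95° to -147.10°: ((-147.10 − 175.95) mod 360) = 36.95°.
Offset of -150.45° east of the west edge: ((-150.45 − 175.95) mod 360) = 33.60°.
33.60° ≤ 36.95° ⇒ inside.

Yes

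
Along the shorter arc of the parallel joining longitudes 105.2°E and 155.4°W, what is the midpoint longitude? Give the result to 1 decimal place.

154.9°E

Signed shortest Δλ from +105.2° to -155.4° is +99.4°.
Midpoint longitude = +105.2° + (+99.4°)/2 = +105.2° + 49.7° = +154.9°.
(The naïve average (+105.2 + -155.4)/2 = -25.1° is on the wrong side of the globe.)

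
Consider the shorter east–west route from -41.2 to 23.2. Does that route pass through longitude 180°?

Signed shortest Δλ = ((23.2 − -41.2 + 180) mod 360) − 180 = 64.4°.
Going east by 64.4° from -41.2° reaches +23.2° without touching 180°.

No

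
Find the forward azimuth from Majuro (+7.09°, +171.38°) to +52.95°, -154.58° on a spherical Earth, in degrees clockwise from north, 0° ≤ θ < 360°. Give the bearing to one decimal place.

Δλ = -154.58 − 171.38 = -325.96°; wrapped into (−180°, 180°]: 34.04°.
θ = atan2( sin Δλ · cos φ₂ , cos φ₁ · sin φ₂ − sin φ₁ · cos φ₂ · cos Δλ )
  = atan2(0.33727, 0.73038) = 24.786° → normalised to [0°, 360°): 24.786°.

24.8°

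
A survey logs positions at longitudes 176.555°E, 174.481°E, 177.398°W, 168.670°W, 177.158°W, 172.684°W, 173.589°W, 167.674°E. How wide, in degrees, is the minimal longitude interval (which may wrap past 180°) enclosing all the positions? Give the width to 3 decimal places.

Sort the longitudes: -177.398°, -177.158°, -173.589°, -172.684°, -168.670°, +167.674°, +174.481°, +176.555°.
Eastward gaps between consecutive values (wrapping around): 0.240°, 3.569°, 0.905°, 4.014°, 336.344°, 6.807°, 2.074°, 6.047°.
Largest gap = 336.344° ⇒ minimal covering band is its complement: 360° − 336.344° = 23.656°.
Band runs from +167.674° eastward to -168.670°, crossing the antimeridian.

23.656°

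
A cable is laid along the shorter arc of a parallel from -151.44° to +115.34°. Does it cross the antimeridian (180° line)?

Yes

Naïve |115.34 − -151.44| = 266.78° > 180°, so the shorter arc goes the other way round — across 180°.
Signed shortest Δλ = ((115.34 − -151.44 + 180) mod 360) − 180 = -93.22°.
Going west by 93.22° from -151.44° passes through 180° before reaching +115.34°.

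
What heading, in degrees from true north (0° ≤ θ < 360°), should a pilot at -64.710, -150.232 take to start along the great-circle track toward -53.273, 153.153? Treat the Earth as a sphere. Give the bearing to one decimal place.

264.9°

Δλ = 153.153 − -150.232 = 303.385°; wrapped into (−180°, 180°]: -56.615°.
θ = atan2( sin Δλ · cos φ₂ , cos φ₁ · sin φ₂ − sin φ₁ · cos φ₂ · cos Δλ )
  = atan2(-0.49933, -0.04488) = -95.136° → normalised to [0°, 360°): 264.864°.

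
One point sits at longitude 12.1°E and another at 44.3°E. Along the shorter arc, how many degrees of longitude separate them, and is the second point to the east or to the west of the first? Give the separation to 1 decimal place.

Raw difference: 44.3 − 12.1 = 32.2°.
Normalise into (−180°, 180°]: 32.2° stays 32.2°.
Positive ⇒ the second point lies to the east; separation 32.2°.

32.2° east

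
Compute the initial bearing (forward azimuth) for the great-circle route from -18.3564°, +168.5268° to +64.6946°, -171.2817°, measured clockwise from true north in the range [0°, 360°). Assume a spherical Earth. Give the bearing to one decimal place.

8.5°

Δλ = -171.2817 − 168.5268 = -339.8085°; wrapped into (−180°, 180°]: 20.1915°.
θ = atan2( sin Δλ · cos φ₂ , cos φ₁ · sin φ₂ − sin φ₁ · cos φ₂ · cos Δλ )
  = atan2(0.14754, 0.98438) = 8.524° → normalised to [0°, 360°): 8.524°.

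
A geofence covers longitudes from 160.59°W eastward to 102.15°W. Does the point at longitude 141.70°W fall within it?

Yes

Band width going east from -160.59° to -102.15°: ((-102.15 − -160.59) mod 360) = 58.44°.
Offset of -141.70° east of the west edge: ((-141.70 − -160.59) mod 360) = 18.89°.
18.89° ≤ 58.44° ⇒ inside.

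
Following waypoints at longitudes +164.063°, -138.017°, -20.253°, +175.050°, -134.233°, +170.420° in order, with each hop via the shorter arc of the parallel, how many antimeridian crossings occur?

4

Leg 1: +164.063° → -138.017°, shortest Δλ = 57.92° (east) — crosses 180°.
Leg 2: -138.017° → -20.253°, shortest Δλ = 117.764° (east) — does not cross 180°.
Leg 3: -20.253° → +175.050°, shortest Δλ = -164.697° (west) — crosses 180°.
Leg 4: +175.050° → -134.233°, shortest Δλ = 50.717° (east) — crosses 180°.
Leg 5: -134.233° → +170.420°, shortest Δλ = -55.347° (west) — crosses 180°.
Total crossings: 4.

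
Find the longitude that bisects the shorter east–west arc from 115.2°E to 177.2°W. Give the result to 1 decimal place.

Signed shortest Δλ from +115.2° to -177.2° is +67.6°.
Midpoint longitude = +115.2° + (+67.6°)/2 = +115.2° + 33.8° = +149.0°.
(The naïve average (+115.2 + -177.2)/2 = -31.0° is on the wrong side of the globe.)

149.0°E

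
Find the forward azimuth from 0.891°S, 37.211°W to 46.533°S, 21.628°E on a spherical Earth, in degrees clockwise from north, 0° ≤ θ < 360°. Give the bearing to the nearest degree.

Δλ = 21.628 − -37.211 = 58.839°.
θ = atan2( sin Δλ · cos φ₂ , cos φ₁ · sin φ₂ − sin φ₁ · cos φ₂ · cos Δλ )
  = atan2(0.58868, -0.72015) = 140.736° → normalised to [0°, 360°): 140.736°.

141°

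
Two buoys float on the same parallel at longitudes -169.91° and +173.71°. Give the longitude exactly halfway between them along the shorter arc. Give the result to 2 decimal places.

Signed shortest Δλ from -169.91° to +173.71° is -16.38°.
Midpoint longitude = -169.91° + (-16.38°)/2 = -169.91° − 8.19° = -178.10°.
(The naïve average (-169.91 + +173.71)/2 = 1.9° is on the wrong side of the globe.)

-178.10°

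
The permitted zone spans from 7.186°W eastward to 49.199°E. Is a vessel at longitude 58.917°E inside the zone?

No

Band width going east from -7.186° to +49.199°: ((49.199 − -7.186) mod 360) = 56.385°.
Offset of +58.917° east of the west edge: ((58.917 − -7.186) mod 360) = 66.103°.
66.103° > 56.385° ⇒ outside.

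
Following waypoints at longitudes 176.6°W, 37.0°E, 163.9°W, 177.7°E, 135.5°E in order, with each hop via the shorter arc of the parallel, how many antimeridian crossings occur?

Leg 1: -176.6° → +37.0°, shortest Δλ = -146.4° (west) — crosses 180°.
Leg 2: +37.0° → -163.9°, shortest Δλ = 159.1° (east) — crosses 180°.
Leg 3: -163.9° → +177.7°, shortest Δλ = -18.4° (west) — crosses 180°.
Leg 4: +177.7° → +135.5°, shortest Δλ = -42.2° (west) — does not cross 180°.
Total crossings: 3.

3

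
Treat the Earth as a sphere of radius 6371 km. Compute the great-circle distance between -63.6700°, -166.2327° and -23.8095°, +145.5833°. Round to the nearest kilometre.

Δλ = 145.5833 − -166.2327 = 311.8160°; wrapped into (−180°, 180°]: -48.1840°.
Δφ = -23.8095 − -63.6700 = 39.8605°.
a = sin²(Δφ/2) + cos φ₁ · cos φ₂ · sin²(Δλ/2) = 0.183813.
c = 2·atan2(√a, √(1−a)) = 0.88618 rad → d = 6371·c ≈ 5645.87 km.

5646 km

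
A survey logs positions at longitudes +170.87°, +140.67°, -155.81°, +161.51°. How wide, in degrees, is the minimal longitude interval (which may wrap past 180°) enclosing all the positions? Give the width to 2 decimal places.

Sort the longitudes: -155.81°, +140.67°, +161.51°, +170.87°.
Eastward gaps between consecutive values (wrapping around): 296.48°, 20.84°, 9.36°, 33.32°.
Largest gap = 296.48° ⇒ minimal covering band is its complement: 360° − 296.48° = 63.52°.
Band runs from +140.67° eastward to -155.81°, crossing the antimeridian.

63.52°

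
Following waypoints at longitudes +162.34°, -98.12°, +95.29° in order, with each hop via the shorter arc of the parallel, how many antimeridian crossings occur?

Leg 1: +162.34° → -98.12°, shortest Δλ = 99.54° (east) — crosses 180°.
Leg 2: -98.12° → +95.29°, shortest Δλ = -166.59° (west) — crosses 180°.
Total crossings: 2.

2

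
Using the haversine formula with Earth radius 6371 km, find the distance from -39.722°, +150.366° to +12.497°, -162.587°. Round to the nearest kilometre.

Δλ = -162.587 − 150.366 = -312.953°; wrapped into (−180°, 180°]: 47.047°.
Δφ = 12.497 − -39.722 = 52.219°.
a = sin²(Δφ/2) + cos φ₁ · cos φ₂ · sin²(Δλ/2) = 0.313301.
c = 2·atan2(√a, √(1−a)) = 1.18813 rad → d = 6371·c ≈ 7569.56 km.

7570 km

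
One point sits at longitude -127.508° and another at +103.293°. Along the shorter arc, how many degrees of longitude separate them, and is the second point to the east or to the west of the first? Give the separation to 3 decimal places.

Raw difference: 103.293 − -127.508 = 230.801°.
Normalise into (−180°, 180°]: 230.801° − 360° = -129.199°.
Negative ⇒ the second point lies to the west; separation 129.199°.

129.199° west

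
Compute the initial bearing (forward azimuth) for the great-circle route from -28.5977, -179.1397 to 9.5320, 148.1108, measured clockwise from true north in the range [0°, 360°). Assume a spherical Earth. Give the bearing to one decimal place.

Δλ = 148.1108 − -179.1397 = 327.2505°; wrapped into (−180°, 180°]: -32.7495°.
θ = atan2( sin Δλ · cos φ₂ , cos φ₁ · sin φ₂ − sin φ₁ · cos φ₂ · cos Δλ )
  = atan2(-0.53350, 0.54241) = -44.525° → normalised to [0°, 360°): 315.475°.

315.5°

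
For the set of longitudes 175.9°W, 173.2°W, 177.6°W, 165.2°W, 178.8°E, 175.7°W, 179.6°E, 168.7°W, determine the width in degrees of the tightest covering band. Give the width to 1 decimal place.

16.0°

Sort the longitudes: -177.6°, -175.9°, -175.7°, -173.2°, -168.7°, -165.2°, +178.8°, +179.6°.
Eastward gaps between consecutive values (wrapping around): 1.7°, 0.2°, 2.5°, 4.5°, 3.5°, 344.0°, 0.8°, 2.8°.
Largest gap = 344.0° ⇒ minimal covering band is its complement: 360° − 344.0° = 16.0°.
Band runs from +178.8° eastward to -165.2°, crossing the antimeridian.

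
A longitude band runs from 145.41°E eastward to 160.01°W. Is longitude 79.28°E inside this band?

No

Band width going east from +145.41° to -160.01°: ((-160.01 − 145.41) mod 360) = 54.58°.
Offset of +79.28° east of the west edge: ((79.28 − 145.41) mod 360) = 293.87°.
293.87° > 54.58° ⇒ outside.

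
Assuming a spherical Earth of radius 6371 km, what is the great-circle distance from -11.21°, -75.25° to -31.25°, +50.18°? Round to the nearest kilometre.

12527 km

Δλ = 50.18 − -75.25 = 125.43°.
Δφ = -31.25 − -11.21 = -20.04°.
a = sin²(Δφ/2) + cos φ₁ · cos φ₂ · sin²(Δλ/2) = 0.692646.
c = 2·atan2(√a, √(1−a)) = 1.96632 rad → d = 6371·c ≈ 12527.42 km.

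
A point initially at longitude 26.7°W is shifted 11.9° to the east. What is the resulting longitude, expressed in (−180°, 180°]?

Start at -26.7°; shift +11.9° → -14.8°.
-14.8° already lies in (−180°, 180°].

14.8°W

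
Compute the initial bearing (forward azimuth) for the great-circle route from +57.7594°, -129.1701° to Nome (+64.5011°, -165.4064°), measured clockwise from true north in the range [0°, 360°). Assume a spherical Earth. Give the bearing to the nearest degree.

306°

Δλ = -165.4064 − -129.1701 = -36.2363°.
θ = atan2( sin Δλ · cos φ₂ , cos φ₁ · sin φ₂ − sin φ₁ · cos φ₂ · cos Δλ )
  = atan2(-0.25447, 0.18782) = -53.570° → normalised to [0°, 360°): 306.430°.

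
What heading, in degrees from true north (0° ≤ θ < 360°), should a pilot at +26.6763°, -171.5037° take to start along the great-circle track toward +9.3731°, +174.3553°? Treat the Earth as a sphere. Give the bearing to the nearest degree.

Δλ = 174.3553 − -171.5037 = 345.8590°; wrapped into (−180°, 180°]: -14.1410°.
θ = atan2( sin Δλ · cos φ₂ , cos φ₁ · sin φ₂ − sin φ₁ · cos φ₂ · cos Δλ )
  = atan2(-0.24105, -0.28401) = -139.677° → normalised to [0°, 360°): 220.323°.

220°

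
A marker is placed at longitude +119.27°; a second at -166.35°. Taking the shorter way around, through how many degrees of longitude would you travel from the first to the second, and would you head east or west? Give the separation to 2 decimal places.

74.38° east

Raw difference: -166.35 − 119.27 = -285.62°.
Normalise into (−180°, 180°]: -285.62° + 360° = 74.38°.
Positive ⇒ the second point lies to the east; separation 74.38°.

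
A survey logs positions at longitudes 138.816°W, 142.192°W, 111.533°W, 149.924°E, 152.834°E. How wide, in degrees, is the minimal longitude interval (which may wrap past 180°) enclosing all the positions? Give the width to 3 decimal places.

Sort the longitudes: -142.192°, -138.816°, -111.533°, +149.924°, +152.834°.
Eastward gaps between consecutive values (wrapping around): 3.376°, 27.283°, 261.457°, 2.910°, 64.974°.
Largest gap = 261.457° ⇒ minimal covering band is its complement: 360° − 261.457° = 98.543°.
Band runs from +149.924° eastward to -111.533°, crossing the antimeridian.

98.543°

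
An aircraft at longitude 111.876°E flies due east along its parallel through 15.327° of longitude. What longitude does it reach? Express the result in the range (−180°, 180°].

Start at +111.876°; shift +15.327° → +127.203°.
+127.203° already lies in (−180°, 180°].

127.203°E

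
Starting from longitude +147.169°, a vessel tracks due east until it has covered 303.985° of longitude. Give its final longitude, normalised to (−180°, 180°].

Start at +147.169°; shift +303.985° → +451.154°.
+451.154° lies outside (−180°, 180°]; subtract 360° → +91.154°.

+91.154°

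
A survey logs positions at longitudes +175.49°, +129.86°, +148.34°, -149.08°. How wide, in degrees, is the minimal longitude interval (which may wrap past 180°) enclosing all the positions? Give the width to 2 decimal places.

81.06°

Sort the longitudes: -149.08°, +129.86°, +148.34°, +175.49°.
Eastward gaps between consecutive values (wrapping around): 278.94°, 18.48°, 27.15°, 35.43°.
Largest gap = 278.94° ⇒ minimal covering band is its complement: 360° − 278.94° = 81.06°.
Band runs from +129.86° eastward to -149.08°, crossing the antimeridian.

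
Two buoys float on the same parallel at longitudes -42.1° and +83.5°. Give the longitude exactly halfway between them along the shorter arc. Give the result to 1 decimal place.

Signed shortest Δλ from -42.1° to +83.5° is +125.6°.
Midpoint longitude = -42.1° + (+125.6°)/2 = -42.1° + 62.8° = +20.7°.

+20.7°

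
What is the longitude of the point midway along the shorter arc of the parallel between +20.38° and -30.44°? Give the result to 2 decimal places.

Signed shortest Δλ from +20.38° to -30.44° is -50.82°.
Midpoint longitude = +20.38° + (-50.82°)/2 = +20.38° − 25.41° = -5.03°.

-5.03°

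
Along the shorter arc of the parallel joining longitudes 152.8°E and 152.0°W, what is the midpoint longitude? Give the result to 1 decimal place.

Signed shortest Δλ from +152.8° to -152.0° is +55.2°.
Midpoint longitude = +152.8° + (+55.2°)/2 = +152.8° + 27.6° = +180.4°.
Normalise into (−180°, 180°]: -179.6°.
(The naïve average (+152.8 + -152.0)/2 = 0.4° is on the wrong side of the globe.)

179.6°W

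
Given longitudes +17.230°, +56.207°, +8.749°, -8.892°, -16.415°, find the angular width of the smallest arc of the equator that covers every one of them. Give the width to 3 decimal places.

72.622°

Sort the longitudes: -16.415°, -8.892°, +8.749°, +17.230°, +56.207°.
Eastward gaps between consecutive values (wrapping around): 7.523°, 17.641°, 8.481°, 38.977°, 287.378°.
Largest gap = 287.378° ⇒ minimal covering band is its complement: 360° − 287.378° = 72.622°.
Band runs from -16.415° eastward to +56.207°.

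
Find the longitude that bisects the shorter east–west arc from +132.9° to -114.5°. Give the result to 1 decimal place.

Signed shortest Δλ from +132.9° to -114.5° is +112.6°.
Midpoint longitude = +132.9° + (+112.6°)/2 = +132.9° + 56.3° = +189.2°.
Normalise into (−180°, 180°]: -170.8°.
(The naïve average (+132.9 + -114.5)/2 = 9.2° is on the wrong side of the globe.)

-170.8°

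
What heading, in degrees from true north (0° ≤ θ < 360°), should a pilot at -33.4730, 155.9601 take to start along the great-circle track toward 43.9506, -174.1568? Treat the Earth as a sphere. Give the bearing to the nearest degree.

Δλ = -174.1568 − 155.9601 = -330.1169°; wrapped into (−180°, 180°]: 29.8831°.
θ = atan2( sin Δλ · cos φ₂ , cos φ₁ · sin φ₂ − sin φ₁ · cos φ₂ · cos Δλ )
  = atan2(0.35870, 0.92321) = 21.233° → normalised to [0°, 360°): 21.233°.

21°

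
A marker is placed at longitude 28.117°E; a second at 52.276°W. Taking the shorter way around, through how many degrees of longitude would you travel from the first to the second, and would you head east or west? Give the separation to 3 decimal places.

Raw difference: -52.276 − 28.117 = -80.393°.
Normalise into (−180°, 180°]: -80.393° stays -80.393°.
Negative ⇒ the second point lies to the west; separation 80.393°.

80.393° west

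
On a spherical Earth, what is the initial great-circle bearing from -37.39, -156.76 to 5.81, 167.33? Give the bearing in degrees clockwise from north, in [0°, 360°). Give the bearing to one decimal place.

314.3°

Δλ = 167.33 − -156.76 = 324.09°; wrapped into (−180°, 180°]: -35.91°.
θ = atan2( sin Δλ · cos φ₂ , cos φ₁ · sin φ₂ − sin φ₁ · cos φ₂ · cos Δλ )
  = atan2(-0.58350, 0.56973) = -45.684° → normalised to [0°, 360°): 314.316°.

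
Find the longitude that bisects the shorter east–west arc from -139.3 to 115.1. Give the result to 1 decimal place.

Signed shortest Δλ from -139.3° to +115.1° is -105.6°.
Midpoint longitude = -139.3° + (-105.6°)/2 = -139.3° − 52.8° = -192.1°.
Normalise into (−180°, 180°]: +167.9°.
(The naïve average (-139.3 + +115.1)/2 = -12.1° is on the wrong side of the globe.)

+167.9°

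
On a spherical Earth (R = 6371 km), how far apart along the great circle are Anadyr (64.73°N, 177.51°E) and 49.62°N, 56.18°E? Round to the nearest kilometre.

6335 km

Δλ = 56.18 − 177.51 = -121.33°.
Δφ = 49.62 − 64.73 = -15.11°.
a = sin²(Δφ/2) + cos φ₁ · cos φ₂ · sin²(Δλ/2) = 0.227466.
c = 2·atan2(√a, √(1−a)) = 0.99433 rad → d = 6371·c ≈ 6334.86 km.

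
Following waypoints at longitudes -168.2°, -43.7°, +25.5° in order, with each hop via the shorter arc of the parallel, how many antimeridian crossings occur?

Leg 1: -168.2° → -43.7°, shortest Δλ = 124.5° (east) — does not cross 180°.
Leg 2: -43.7° → +25.5°, shortest Δλ = 69.2° (east) — does not cross 180°.
Total crossings: 0.

0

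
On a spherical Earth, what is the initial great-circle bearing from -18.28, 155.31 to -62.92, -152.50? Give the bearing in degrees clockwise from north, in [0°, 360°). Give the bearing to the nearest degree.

Δλ = -152.50 − 155.31 = -307.81°; wrapped into (−180°, 180°]: 52.19°.
θ = atan2( sin Δλ · cos φ₂ , cos φ₁ · sin φ₂ − sin φ₁ · cos φ₂ · cos Δλ )
  = atan2(0.35966, -0.75790) = 154.614° → normalised to [0°, 360°): 154.614°.

155°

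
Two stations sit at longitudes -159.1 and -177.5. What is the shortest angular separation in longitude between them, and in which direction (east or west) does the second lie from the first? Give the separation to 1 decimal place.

18.4° west

Raw difference: -177.5 − -159.1 = -18.4°.
Normalise into (−180°, 180°]: -18.4° stays -18.4°.
Negative ⇒ the second point lies to the west; separation 18.4°.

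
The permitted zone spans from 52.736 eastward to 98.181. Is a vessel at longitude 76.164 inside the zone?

Band width going east from +52.736° to +98.181°: ((98.181 − 52.736) mod 360) = 45.445°.
Offset of +76.164° east of the west edge: ((76.164 − 52.736) mod 360) = 23.428°.
23.428° ≤ 45.445° ⇒ inside.

Yes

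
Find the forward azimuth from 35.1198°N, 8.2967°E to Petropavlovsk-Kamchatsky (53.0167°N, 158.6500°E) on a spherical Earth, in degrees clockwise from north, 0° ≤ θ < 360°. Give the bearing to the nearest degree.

17°

Δλ = 158.6500 − 8.2967 = 150.3533°.
θ = atan2( sin Δλ · cos φ₂ , cos φ₁ · sin φ₂ − sin φ₁ · cos φ₂ · cos Δλ )
  = atan2(0.29757, 0.95417) = 17.321° → normalised to [0°, 360°): 17.321°.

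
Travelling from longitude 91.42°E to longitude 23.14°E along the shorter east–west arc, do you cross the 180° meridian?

No

Signed shortest Δλ = ((23.14 − 91.42 + 180) mod 360) − 180 = -68.28°.
Going west by 68.28° from +91.42° reaches +23.14° without touching 180°.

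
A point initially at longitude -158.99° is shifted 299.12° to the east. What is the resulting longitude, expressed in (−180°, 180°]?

+140.13°

Start at -158.99°; shift +299.12° → +140.13°.
+140.13° already lies in (−180°, 180°].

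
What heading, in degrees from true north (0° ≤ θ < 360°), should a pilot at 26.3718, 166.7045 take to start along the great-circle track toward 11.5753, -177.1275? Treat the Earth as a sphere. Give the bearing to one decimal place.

Δλ = -177.1275 − 166.7045 = -343.8320°; wrapped into (−180°, 180°]: 16.1680°.
θ = atan2( sin Δλ · cos φ₂ , cos φ₁ · sin φ₂ − sin φ₁ · cos φ₂ · cos Δλ )
  = atan2(0.27279, -0.23818) = 131.124° → normalised to [0°, 360°): 131.124°.

131.1°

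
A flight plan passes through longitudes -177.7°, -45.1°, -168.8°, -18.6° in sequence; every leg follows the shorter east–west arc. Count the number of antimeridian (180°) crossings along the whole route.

Leg 1: -177.7° → -45.1°, shortest Δλ = 132.6° (east) — does not cross 180°.
Leg 2: -45.1° → -168.8°, shortest Δλ = -123.7° (west) — does not cross 180°.
Leg 3: -168.8° → -18.6°, shortest Δλ = 150.2° (east) — does not cross 180°.
Total crossings: 0.

0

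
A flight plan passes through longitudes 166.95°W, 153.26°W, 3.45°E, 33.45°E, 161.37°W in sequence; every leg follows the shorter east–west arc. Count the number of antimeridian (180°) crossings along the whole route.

1

Leg 1: -166.95° → -153.26°, shortest Δλ = 13.69° (east) — does not cross 180°.
Leg 2: -153.26° → +3.45°, shortest Δλ = 156.71° (east) — does not cross 180°.
Leg 3: +3.45° → +33.45°, shortest Δλ = 30.0° (east) — does not cross 180°.
Leg 4: +33.45° → -161.37°, shortest Δλ = 165.18° (east) — crosses 180°.
Total crossings: 1.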